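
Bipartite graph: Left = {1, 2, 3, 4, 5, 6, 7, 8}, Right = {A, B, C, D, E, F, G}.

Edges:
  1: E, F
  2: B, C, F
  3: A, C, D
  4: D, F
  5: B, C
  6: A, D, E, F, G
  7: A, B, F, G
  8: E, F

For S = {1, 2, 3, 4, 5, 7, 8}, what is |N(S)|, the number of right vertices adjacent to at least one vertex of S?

7

The union of neighbours of {1, 2, 3, 4, 5, 7, 8} is {A, B, C, D, E, F, G}, which has 7 elements.
Since |N(S)| = 7 ≥ |S| = 7, Hall's condition holds for this subset.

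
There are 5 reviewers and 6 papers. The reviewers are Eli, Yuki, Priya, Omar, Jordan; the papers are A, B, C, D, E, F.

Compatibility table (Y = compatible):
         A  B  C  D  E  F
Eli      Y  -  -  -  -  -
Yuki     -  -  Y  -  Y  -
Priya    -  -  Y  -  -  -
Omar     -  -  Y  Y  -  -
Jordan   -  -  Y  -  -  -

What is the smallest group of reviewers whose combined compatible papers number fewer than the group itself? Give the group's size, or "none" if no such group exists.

2

Take S = {Priya, Jordan}. Its neighbourhood is {C}, so |N(S)| = 1 < |S| = 2.
No single vertex violates Hall's condition since each has at least one neighbour, so 2 is the minimum.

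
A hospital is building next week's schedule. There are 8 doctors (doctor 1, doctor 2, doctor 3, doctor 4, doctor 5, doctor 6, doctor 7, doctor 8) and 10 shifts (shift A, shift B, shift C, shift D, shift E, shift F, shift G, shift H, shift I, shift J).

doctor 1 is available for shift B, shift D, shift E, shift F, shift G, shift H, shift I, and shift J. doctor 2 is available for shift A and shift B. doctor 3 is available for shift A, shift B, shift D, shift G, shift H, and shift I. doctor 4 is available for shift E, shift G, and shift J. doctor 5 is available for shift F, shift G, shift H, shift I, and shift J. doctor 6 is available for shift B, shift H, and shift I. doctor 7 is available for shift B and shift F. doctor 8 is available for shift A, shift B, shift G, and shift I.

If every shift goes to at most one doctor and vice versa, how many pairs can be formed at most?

For example, pair doctor 1→shift F, doctor 2→shift A, doctor 3→shift I, doctor 4→shift E, doctor 5→shift J, doctor 6→shift H, doctor 7→shift B, doctor 8→shift G.
All 8 doctors are matched, so no larger matching exists.

8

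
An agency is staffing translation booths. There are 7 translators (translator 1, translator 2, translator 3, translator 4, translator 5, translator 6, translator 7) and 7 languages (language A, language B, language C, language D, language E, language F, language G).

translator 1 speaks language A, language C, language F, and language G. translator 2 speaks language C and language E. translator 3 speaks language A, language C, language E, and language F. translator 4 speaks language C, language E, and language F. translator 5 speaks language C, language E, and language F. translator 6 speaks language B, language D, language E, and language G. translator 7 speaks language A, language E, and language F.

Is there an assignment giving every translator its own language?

The set {translator 2, translator 3, translator 4, translator 5, translator 7} has only 4 neighbours ({language A, language C, language E, language F}), so by Hall's theorem at most 6 of the 7 translators can be matched.
Hence no matching covers every translator.

No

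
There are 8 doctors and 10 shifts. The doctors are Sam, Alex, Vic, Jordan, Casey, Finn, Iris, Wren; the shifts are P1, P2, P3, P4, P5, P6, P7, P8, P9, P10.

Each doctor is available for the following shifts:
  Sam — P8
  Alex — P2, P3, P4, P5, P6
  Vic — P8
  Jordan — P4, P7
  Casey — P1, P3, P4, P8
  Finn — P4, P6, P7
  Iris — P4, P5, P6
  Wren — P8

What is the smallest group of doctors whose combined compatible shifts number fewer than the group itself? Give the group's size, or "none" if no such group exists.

Take S = {Sam, Vic}. Its neighbourhood is {P8}, so |N(S)| = 1 < |S| = 2.
No single vertex violates Hall's condition since each has at least one neighbour, so 2 is the minimum.

2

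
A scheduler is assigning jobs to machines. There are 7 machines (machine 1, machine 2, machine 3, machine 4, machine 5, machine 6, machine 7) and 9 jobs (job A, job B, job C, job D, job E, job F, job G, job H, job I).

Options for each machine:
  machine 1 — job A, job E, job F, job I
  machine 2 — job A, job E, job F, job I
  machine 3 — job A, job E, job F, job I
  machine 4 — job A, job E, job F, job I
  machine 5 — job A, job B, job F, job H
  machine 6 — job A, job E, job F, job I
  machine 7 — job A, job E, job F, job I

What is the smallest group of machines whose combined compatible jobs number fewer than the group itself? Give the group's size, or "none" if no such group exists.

Take S = {machine 1, machine 2, machine 3, machine 4, machine 6}. Its neighbourhood is {job A, job E, job F, job I}, so |N(S)| = 4 < |S| = 5.
Every subset of size less than 5 has at least as many neighbours as members, so 5 is the minimum.

5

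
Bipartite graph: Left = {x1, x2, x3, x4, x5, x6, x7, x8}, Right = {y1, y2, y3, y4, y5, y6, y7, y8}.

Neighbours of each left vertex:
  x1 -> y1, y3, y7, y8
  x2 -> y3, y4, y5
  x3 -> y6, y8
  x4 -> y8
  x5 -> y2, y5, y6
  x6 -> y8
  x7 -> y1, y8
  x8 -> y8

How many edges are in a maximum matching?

A valid assignment of size 6: x1→y3, x2→y4, x3→y6, x4→y8, x5→y2, x7→y1.
The set {x4, x6, x8} has only 1 neighbour ({y8}), so by Hall's theorem at most 6 of the 8 left vertices can be matched.

6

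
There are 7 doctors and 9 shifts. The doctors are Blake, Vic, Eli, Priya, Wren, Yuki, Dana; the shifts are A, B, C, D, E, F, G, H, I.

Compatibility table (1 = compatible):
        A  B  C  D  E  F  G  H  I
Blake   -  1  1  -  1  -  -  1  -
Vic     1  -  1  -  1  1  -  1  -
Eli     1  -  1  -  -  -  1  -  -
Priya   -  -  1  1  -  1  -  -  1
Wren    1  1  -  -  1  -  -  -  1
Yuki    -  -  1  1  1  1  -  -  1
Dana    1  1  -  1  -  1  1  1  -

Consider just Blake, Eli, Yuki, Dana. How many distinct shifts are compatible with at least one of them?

The union of neighbours of {Blake, Eli, Yuki, Dana} is {A, B, C, D, E, F, G, H, I}, which has 9 elements.
Since |N(S)| = 9 ≥ |S| = 4, Hall's condition holds for this subset.

9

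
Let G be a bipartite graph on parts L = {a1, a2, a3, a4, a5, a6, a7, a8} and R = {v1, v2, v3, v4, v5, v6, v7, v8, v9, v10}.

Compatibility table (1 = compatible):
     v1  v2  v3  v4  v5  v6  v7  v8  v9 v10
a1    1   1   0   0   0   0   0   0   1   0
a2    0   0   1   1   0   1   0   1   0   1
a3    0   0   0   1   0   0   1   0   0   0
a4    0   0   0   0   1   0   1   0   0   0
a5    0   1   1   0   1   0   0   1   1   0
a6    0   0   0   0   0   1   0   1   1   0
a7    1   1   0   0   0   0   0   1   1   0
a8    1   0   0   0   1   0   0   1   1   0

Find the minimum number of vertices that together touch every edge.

8

A maximum matching has 8 edges (e.g. a1–v2, a2–v10, a3–v4, a4–v7, a5–v3, a6–v6, a7–v9, a8–v1).
By König's theorem the minimum vertex cover has the same size. One such cover is {a1, a2, a3, a4, a5, a6, a7, a8}.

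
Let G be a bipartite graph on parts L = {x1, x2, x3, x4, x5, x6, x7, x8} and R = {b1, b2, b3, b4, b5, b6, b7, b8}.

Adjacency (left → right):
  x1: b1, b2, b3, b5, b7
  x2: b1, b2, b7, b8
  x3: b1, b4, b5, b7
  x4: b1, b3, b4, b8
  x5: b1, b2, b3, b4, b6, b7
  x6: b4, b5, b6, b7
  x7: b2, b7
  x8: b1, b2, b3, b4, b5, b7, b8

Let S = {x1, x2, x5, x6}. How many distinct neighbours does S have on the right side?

8

The union of neighbours of {x1, x2, x5, x6} is {b1, b2, b3, b4, b5, b6, b7, b8}, which has 8 elements.
Since |N(S)| = 8 ≥ |S| = 4, Hall's condition holds for this subset.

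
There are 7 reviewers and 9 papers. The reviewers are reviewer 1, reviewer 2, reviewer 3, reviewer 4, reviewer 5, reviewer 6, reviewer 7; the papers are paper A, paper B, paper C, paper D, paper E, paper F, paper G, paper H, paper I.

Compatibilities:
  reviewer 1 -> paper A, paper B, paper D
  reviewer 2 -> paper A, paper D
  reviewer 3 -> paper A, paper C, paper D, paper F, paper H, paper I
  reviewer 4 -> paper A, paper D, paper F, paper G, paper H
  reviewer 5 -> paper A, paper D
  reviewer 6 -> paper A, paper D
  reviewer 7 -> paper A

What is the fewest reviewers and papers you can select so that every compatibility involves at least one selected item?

{reviewer 1, reviewer 3, reviewer 4, paper A, paper D} is a vertex cover of size 5: every edge has an endpoint in this set.
No smaller cover exists because reviewer 1–paper B, reviewer 2–paper A, reviewer 3–paper I, reviewer 4–paper G, reviewer 5–paper D is a matching of size 5, and a cover must include an endpoint of each of these disjoint edges (König's theorem).

5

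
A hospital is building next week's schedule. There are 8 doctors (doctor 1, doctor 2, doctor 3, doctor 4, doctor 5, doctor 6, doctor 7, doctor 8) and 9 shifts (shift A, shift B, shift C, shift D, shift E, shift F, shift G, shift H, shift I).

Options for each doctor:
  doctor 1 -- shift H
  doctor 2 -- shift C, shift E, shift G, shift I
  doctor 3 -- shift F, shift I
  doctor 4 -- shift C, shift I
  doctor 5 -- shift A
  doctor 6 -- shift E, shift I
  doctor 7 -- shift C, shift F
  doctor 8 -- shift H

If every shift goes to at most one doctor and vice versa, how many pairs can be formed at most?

One maximum matching: doctor 1→shift H, doctor 2→shift G, doctor 3→shift I, doctor 4→shift C, doctor 5→shift A, doctor 6→shift E, doctor 7→shift F.
The set {doctor 1, doctor 8} has only 1 neighbour ({shift H}), so by Hall's theorem at most 7 of the 8 doctors can be matched.

7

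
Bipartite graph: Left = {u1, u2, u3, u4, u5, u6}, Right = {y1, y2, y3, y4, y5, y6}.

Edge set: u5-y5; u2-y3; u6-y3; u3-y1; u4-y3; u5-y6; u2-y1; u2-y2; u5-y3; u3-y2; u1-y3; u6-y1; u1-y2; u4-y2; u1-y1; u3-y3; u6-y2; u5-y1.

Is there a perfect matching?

No

The set {u1, u2, u3, u4, u6} has only 3 neighbours ({y1, y2, y3}), so by Hall's theorem at most 4 of the 6 left vertices can be matched.
Hence no matching covers every left vertex.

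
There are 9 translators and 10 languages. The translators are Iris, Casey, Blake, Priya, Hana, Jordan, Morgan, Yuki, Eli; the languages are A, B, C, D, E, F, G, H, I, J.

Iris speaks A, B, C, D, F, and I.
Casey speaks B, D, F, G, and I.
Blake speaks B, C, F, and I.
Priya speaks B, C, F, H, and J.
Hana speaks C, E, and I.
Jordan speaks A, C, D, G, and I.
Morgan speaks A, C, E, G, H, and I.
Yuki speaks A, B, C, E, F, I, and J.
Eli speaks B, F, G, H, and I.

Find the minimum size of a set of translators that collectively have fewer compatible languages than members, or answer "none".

none

A matching saturating every translator exists, for instance Iris→B, Casey→F, Blake→C, Priya→H, Hana→E, Jordan→D, Morgan→A, Yuki→J, Eli→G.
By Hall's marriage theorem, this means |N(S)| ≥ |S| for every subset S, so no violating subset exists.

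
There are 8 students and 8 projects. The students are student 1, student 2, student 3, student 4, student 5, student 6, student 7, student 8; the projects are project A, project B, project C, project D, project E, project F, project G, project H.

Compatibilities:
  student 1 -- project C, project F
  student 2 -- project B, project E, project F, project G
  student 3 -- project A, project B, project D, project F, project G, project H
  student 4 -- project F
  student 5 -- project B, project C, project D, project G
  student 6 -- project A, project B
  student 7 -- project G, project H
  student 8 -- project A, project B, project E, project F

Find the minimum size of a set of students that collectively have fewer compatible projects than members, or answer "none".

none

A matching saturating every student exists, for instance student 1→project C, student 2→project G, student 3→project A, student 4→project F, student 5→project D, student 6→project B, student 7→project H, student 8→project E.
By Hall's marriage theorem, this means |N(S)| ≥ |S| for every subset S, so no violating subset exists.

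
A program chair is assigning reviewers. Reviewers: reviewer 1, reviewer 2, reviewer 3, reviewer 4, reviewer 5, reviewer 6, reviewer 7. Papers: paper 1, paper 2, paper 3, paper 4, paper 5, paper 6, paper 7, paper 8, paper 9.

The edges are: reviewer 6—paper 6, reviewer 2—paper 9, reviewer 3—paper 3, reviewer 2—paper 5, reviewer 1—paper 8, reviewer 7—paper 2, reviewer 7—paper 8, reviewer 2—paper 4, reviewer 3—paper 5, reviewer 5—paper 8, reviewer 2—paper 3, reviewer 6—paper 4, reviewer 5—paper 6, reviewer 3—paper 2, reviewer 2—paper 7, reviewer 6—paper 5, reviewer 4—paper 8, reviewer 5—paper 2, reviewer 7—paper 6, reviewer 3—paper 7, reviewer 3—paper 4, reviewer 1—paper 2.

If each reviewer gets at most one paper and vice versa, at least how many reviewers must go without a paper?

1

One maximum matching: reviewer 1→paper 2, reviewer 2→paper 5, reviewer 3→paper 3, reviewer 4→paper 8, reviewer 5→paper 6, reviewer 6→paper 4.
The set {reviewer 1, reviewer 4, reviewer 5, reviewer 7} has only 3 neighbours ({paper 2, paper 6, paper 8}), so by Hall's theorem at most 6 of the 7 reviewers can be matched.
That matches 6 of the 7, leaving 1 unmatched; no matching can do better.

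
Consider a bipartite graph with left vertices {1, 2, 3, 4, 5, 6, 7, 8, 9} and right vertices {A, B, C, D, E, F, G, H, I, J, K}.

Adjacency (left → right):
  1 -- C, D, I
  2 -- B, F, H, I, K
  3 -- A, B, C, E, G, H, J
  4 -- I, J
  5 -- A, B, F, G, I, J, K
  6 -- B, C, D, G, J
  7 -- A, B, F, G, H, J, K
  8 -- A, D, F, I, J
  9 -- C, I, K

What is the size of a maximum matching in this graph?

For example, pair 1-D, 2-K, 3-E, 4-I, 5-A, 6-B, 7-G, 8-J, 9-C.
All 9 left vertices are matched, so no larger matching exists.

9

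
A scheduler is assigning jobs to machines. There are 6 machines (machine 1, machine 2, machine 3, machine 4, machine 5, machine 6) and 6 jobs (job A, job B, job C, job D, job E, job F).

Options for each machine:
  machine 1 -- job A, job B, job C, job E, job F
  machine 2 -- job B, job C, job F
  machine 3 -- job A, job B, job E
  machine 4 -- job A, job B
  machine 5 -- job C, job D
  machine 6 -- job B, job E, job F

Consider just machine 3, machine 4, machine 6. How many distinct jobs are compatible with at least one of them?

The union of neighbours of {machine 3, machine 4, machine 6} is {job A, job B, job E, job F}, which has 4 elements.
Since |N(S)| = 4 ≥ |S| = 3, Hall's condition holds for this subset.

4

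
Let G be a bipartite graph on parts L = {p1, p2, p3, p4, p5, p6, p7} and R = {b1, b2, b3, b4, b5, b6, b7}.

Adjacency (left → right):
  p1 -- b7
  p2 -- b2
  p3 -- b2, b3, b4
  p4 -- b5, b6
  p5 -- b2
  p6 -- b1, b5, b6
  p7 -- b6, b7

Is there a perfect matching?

No

The set {p2, p5} has only 1 neighbour ({b2}), so by Hall's theorem at most 6 of the 7 left vertices can be matched.
Hence no matching covers every left vertex.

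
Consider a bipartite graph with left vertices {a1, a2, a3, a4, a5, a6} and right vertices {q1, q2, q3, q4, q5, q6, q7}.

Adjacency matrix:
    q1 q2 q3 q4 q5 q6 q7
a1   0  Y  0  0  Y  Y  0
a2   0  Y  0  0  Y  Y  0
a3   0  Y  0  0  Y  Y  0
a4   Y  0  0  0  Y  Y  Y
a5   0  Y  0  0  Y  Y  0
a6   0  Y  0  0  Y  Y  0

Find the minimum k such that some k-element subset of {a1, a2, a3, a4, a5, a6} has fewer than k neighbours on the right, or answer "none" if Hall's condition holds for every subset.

Take S = {a1, a2, a3, a5}. Its neighbourhood is {q2, q5, q6}, so |N(S)| = 3 < |S| = 4.
Every subset of size less than 4 has at least as many neighbours as members, so 4 is the minimum.

4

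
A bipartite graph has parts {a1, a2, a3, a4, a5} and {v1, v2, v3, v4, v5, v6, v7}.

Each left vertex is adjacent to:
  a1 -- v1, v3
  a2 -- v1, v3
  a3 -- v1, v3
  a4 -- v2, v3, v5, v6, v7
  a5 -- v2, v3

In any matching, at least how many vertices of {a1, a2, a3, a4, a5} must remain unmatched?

1

A valid assignment of size 4: a1–v3, a2–v1, a4–v6, a5–v2.
The set {a1, a2, a3} has only 2 neighbours ({v1, v3}), so by Hall's theorem at most 4 of the 5 left vertices can be matched.
That matches 4 of the 5, leaving 1 unmatched; no matching can do better.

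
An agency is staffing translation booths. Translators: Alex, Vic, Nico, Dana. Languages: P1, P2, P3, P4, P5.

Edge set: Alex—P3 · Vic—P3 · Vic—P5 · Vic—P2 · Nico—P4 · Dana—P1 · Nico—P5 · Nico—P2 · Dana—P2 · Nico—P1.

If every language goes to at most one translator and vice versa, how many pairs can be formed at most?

For example, pair Alex-P3, Vic-P2, Nico-P5, Dana-P1.
All 4 translators are matched, so no larger matching exists.

4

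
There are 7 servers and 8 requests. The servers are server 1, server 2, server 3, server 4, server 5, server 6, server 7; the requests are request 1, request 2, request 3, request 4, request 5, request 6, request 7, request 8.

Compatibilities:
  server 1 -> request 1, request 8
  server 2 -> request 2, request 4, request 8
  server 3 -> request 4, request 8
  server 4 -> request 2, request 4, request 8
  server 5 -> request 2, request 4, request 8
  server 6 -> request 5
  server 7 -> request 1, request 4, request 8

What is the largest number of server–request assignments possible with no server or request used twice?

For example, pair server 1→request 1, server 2→request 2, server 3→request 8, server 4→request 4, server 6→request 5.
The set {server 1, server 2, server 3, server 4, server 5, server 7} has only 4 neighbours ({request 1, request 2, request 4, request 8}), so by Hall's theorem at most 5 of the 7 servers can be matched.

5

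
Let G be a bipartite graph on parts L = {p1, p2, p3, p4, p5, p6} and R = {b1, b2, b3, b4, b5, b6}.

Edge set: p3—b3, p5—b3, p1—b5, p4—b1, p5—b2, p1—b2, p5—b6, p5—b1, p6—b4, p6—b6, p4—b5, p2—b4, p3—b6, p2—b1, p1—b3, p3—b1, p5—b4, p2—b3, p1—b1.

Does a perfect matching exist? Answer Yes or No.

Yes

A valid assignment of size 6: p1→b2, p2→b4, p3→b3, p4→b5, p5→b1, p6→b6.
Every left vertex is matched, so this is a perfect matching.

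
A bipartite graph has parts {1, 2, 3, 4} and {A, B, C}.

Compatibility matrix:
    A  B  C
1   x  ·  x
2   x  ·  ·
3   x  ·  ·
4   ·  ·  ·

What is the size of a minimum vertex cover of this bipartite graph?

2

The 2 edges 1–C, 2–A form a matching, so any vertex cover needs at least 2 vertices (one per matched edge).
Conversely {1, A} meets every edge and has exactly 2 vertices, so 2 is optimal.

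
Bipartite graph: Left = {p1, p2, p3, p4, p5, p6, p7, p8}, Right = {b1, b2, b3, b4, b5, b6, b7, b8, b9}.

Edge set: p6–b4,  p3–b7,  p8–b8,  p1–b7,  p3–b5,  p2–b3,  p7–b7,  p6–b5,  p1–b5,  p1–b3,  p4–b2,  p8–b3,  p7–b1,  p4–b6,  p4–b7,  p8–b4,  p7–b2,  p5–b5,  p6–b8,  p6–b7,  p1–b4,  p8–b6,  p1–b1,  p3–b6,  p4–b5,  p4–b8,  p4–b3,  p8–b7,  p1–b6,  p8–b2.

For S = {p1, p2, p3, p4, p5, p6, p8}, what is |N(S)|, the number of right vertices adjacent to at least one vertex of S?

8

The union of neighbours of {p1, p2, p3, p4, p5, p6, p8} is {b1, b2, b3, b4, b5, b6, b7, b8}, which has 8 elements.
Since |N(S)| = 8 ≥ |S| = 7, Hall's condition holds for this subset.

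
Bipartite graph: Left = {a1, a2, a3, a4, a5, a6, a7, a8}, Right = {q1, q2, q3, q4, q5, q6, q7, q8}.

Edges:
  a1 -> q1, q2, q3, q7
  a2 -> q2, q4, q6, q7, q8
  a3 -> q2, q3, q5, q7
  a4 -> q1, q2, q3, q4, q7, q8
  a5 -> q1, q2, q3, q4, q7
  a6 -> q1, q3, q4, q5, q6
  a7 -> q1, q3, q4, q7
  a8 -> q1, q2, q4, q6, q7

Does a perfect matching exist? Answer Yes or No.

A valid assignment of size 8: a1–q2, a2–q4, a3–q5, a4–q8, a5–q3, a6–q1, a7–q7, a8–q6.
Every left vertex is matched, so this is a perfect matching.

Yes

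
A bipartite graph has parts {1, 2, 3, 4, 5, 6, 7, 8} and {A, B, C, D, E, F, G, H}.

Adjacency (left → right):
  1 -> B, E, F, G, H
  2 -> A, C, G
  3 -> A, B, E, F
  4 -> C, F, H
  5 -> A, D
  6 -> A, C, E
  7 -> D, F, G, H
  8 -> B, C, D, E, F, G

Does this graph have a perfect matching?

Yes

One maximum matching: 1–H, 2–C, 3–B, 4–F, 5–A, 6–E, 7–D, 8–G.
All 8 left vertices are covered.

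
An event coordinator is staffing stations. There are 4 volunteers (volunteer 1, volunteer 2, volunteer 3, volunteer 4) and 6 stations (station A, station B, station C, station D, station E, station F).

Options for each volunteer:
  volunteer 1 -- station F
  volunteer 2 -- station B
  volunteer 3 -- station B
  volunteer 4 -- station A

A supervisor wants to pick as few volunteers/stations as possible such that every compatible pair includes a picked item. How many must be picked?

3

A maximum matching has 3 edges (e.g. volunteer 1–station F, volunteer 2–station B, volunteer 4–station A).
By König's theorem the minimum vertex cover has the same size. One such cover is {volunteer 1, volunteer 4, station B}.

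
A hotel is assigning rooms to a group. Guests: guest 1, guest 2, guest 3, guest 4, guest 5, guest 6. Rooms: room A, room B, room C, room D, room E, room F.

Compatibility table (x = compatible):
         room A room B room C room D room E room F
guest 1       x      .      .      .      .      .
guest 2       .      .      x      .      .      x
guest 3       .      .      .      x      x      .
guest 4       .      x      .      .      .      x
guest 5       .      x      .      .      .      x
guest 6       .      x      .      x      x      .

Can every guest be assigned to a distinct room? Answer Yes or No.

One maximum matching: guest 1–room A, guest 2–room C, guest 3–room D, guest 4–room B, guest 5–room F, guest 6–room E.
All 6 guests are covered.

Yes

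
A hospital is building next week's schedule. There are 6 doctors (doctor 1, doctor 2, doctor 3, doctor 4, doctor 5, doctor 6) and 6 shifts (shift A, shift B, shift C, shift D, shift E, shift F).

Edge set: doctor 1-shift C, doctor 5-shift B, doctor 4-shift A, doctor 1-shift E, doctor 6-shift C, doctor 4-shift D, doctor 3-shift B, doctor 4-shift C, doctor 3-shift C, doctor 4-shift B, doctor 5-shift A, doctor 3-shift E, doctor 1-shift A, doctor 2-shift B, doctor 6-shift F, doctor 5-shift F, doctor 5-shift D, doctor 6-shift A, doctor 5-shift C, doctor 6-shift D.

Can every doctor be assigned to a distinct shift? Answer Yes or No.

Yes

For example, pair doctor 1-shift E, doctor 2-shift B, doctor 3-shift C, doctor 4-shift D, doctor 5-shift A, doctor 6-shift F.
Every doctor is matched, so this is a perfect matching.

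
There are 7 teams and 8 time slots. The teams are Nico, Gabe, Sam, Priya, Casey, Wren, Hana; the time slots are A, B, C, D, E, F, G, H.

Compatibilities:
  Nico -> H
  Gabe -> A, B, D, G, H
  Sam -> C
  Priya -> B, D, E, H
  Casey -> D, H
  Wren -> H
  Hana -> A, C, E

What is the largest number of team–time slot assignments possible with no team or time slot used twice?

For example, pair Nico–H, Gabe–G, Sam–C, Priya–B, Casey–D, Hana–E.
The set {Nico, Wren} has only 1 neighbour ({H}), so by Hall's theorem at most 6 of the 7 teams can be matched.

6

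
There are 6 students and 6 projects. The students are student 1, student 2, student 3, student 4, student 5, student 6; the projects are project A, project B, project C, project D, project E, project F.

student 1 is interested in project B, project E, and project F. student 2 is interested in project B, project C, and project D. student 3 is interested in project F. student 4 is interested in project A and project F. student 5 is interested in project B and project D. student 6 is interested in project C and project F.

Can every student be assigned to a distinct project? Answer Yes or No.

Yes

A valid assignment of size 6: student 1–project E, student 2–project B, student 3–project F, student 4–project A, student 5–project D, student 6–project C.
Every student is matched, so this is a perfect matching.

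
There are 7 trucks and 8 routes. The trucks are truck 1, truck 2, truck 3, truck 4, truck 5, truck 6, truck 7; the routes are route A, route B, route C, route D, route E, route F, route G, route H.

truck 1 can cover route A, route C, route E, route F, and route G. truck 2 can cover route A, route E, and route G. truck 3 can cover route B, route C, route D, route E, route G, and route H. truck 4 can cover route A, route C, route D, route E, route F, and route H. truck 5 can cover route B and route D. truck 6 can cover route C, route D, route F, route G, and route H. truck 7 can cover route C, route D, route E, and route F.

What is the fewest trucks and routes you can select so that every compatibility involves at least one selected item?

7

{truck 1, truck 2, truck 3, truck 4, truck 5, truck 6, truck 7} is a vertex cover of size 7: every edge has an endpoint in this set.
No smaller cover exists because truck 1–route C, truck 2–route A, truck 3–route G, truck 4–route D, truck 5–route B, truck 6–route H, truck 7–route E is a matching of size 7, and a cover must include an endpoint of each of these disjoint edges (König's theorem).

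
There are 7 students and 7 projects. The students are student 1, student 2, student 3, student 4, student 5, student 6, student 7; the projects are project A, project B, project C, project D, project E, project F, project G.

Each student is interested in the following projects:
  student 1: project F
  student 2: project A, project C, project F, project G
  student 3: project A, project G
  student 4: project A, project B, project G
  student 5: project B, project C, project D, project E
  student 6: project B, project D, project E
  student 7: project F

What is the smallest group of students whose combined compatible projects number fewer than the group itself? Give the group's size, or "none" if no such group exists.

2

Take S = {student 1, student 7}. Its neighbourhood is {project F}, so |N(S)| = 1 < |S| = 2.
No single vertex violates Hall's condition since each has at least one neighbour, so 2 is the minimum.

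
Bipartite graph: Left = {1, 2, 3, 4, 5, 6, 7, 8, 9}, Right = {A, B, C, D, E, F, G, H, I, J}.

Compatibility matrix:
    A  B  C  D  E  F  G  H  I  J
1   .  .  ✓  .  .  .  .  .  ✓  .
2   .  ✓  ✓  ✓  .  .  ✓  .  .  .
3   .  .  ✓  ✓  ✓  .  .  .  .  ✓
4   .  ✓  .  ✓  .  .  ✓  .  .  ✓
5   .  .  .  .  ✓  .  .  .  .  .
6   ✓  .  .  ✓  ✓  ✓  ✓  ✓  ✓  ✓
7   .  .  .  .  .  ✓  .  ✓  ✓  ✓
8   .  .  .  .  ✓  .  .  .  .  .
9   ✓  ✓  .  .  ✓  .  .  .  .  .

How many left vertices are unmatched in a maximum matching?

1

A valid assignment of size 8: 1-I, 2-C, 3-J, 4-G, 5-E, 6-A, 7-H, 9-B.
The set {5, 8} has only 1 neighbour ({E}), so by Hall's theorem at most 8 of the 9 left vertices can be matched.
That matches 8 of the 9, leaving 1 unmatched; no matching can do better.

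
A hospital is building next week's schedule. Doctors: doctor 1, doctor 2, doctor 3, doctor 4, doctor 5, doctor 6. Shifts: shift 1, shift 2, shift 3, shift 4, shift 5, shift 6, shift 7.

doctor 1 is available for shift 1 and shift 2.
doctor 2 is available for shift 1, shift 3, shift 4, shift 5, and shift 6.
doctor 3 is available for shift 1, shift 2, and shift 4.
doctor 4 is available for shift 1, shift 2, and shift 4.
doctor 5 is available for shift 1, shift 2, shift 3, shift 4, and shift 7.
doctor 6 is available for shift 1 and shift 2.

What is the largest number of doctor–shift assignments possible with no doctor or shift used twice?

5

A valid assignment of size 5: doctor 1-shift 1, doctor 2-shift 5, doctor 3-shift 4, doctor 4-shift 2, doctor 5-shift 7.
The set {doctor 1, doctor 3, doctor 4, doctor 6} has only 3 neighbours ({shift 1, shift 2, shift 4}), so by Hall's theorem at most 5 of the 6 doctors can be matched.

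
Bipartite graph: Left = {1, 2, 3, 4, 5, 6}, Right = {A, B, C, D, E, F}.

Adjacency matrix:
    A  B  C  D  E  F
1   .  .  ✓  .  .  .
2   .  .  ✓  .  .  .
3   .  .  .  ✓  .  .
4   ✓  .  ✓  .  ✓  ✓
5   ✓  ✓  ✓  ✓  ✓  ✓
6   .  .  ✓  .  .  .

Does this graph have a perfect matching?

The set {1, 2, 6} has only 1 neighbour ({C}), so by Hall's theorem at most 4 of the 6 left vertices can be matched.
Hence no matching covers every left vertex.

No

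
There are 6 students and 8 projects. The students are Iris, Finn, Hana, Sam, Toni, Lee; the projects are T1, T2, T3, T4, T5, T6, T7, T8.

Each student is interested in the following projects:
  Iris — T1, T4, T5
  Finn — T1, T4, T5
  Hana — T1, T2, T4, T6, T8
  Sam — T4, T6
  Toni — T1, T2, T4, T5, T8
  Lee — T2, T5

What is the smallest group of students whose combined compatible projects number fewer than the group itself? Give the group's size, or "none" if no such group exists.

none

A matching saturating every student exists, for instance Iris→T4, Finn→T1, Hana→T2, Sam→T6, Toni→T8, Lee→T5.
By Hall's marriage theorem, this means |N(S)| ≥ |S| for every subset S, so no violating subset exists.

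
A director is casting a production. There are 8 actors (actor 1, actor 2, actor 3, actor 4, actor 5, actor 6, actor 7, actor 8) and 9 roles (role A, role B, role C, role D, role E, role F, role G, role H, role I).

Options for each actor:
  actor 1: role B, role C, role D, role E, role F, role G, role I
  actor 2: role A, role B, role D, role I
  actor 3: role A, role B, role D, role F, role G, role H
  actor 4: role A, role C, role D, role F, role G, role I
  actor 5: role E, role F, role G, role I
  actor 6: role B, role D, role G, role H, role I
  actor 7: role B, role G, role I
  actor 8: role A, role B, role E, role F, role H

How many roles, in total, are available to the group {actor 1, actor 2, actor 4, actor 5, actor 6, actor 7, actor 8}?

9

The union of neighbours of {actor 1, actor 2, actor 4, actor 5, actor 6, actor 7, actor 8} is {role A, role B, role C, role D, role E, role F, role G, role H, role I}, which has 9 elements.
Since |N(S)| = 9 ≥ |S| = 7, Hall's condition holds for this subset.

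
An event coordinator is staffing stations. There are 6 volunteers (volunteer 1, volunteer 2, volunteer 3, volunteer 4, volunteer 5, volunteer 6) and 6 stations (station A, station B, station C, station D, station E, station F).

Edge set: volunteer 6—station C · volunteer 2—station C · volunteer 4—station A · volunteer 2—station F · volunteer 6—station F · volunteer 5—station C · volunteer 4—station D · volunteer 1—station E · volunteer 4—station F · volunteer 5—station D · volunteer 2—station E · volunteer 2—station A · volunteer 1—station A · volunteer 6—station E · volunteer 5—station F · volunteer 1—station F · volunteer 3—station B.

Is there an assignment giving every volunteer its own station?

Yes

A valid assignment of size 6: volunteer 1→station A, volunteer 2→station E, volunteer 3→station B, volunteer 4→station D, volunteer 5→station C, volunteer 6→station F.
All 6 volunteers are covered.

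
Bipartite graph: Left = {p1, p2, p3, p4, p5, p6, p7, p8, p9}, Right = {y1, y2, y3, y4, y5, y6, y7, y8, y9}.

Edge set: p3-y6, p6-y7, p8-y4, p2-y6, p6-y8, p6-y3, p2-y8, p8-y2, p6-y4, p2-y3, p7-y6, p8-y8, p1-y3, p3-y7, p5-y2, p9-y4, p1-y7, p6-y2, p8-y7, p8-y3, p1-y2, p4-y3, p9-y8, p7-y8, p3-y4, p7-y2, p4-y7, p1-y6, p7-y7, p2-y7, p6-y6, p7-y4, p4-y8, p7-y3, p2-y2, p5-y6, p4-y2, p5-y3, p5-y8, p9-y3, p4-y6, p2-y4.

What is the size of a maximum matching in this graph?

6

One maximum matching: p1–y2, p2–y3, p3–y4, p4–y6, p5–y8, p6–y7.
The set {p1, p2, p3, p4, p5, p6, p7, p8, p9} has only 6 neighbours ({y2, y3, y4, y6, y7, y8}), so by Hall's theorem at most 6 of the 9 left vertices can be matched.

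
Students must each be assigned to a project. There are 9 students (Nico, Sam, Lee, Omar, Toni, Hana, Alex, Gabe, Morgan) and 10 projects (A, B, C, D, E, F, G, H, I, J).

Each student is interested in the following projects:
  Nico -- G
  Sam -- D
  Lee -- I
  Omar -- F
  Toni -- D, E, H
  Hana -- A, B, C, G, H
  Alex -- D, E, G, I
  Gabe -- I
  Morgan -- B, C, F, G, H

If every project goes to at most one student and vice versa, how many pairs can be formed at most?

8

A valid assignment of size 8: Nico→G, Sam→D, Lee→I, Omar→F, Toni→H, Hana→A, Alex→E, Morgan→B.
The set {Lee, Gabe} has only 1 neighbour ({I}), so by Hall's theorem at most 8 of the 9 students can be matched.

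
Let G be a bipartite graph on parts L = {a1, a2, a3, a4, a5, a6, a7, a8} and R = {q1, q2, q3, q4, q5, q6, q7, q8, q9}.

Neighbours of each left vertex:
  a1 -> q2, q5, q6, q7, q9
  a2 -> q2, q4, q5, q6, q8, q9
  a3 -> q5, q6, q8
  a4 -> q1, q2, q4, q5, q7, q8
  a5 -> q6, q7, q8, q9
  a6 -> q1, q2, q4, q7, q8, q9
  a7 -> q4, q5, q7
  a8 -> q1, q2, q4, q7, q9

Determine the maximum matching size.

8

A valid assignment of size 8: a1→q6, a2→q4, a3→q5, a4→q2, a5→q8, a6→q1, a7→q7, a8→q9.
All 8 left vertices are matched, so no larger matching exists.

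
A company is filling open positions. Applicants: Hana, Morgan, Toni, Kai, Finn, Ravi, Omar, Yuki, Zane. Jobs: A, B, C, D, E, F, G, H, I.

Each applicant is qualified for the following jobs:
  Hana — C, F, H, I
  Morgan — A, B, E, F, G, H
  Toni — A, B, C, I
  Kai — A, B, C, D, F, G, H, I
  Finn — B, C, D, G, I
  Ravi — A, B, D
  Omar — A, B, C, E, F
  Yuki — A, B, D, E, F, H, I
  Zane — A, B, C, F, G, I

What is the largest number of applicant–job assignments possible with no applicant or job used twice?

9

For example, pair Hana-F, Morgan-A, Toni-C, Kai-H, Finn-I, Ravi-D, Omar-B, Yuki-E, Zane-G.
This saturates every applicant, so 9 is the maximum.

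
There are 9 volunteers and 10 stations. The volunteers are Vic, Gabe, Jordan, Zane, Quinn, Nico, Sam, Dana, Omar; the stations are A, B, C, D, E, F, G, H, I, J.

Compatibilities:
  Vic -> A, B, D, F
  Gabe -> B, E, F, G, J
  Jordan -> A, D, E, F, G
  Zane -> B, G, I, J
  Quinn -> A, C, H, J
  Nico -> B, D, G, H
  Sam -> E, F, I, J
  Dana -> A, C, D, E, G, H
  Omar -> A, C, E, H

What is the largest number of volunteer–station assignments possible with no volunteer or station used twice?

9

For example, pair Vic–B, Gabe–G, Jordan–F, Zane–I, Quinn–C, Nico–D, Sam–J, Dana–A, Omar–E.
All 9 volunteers are matched, so no larger matching exists.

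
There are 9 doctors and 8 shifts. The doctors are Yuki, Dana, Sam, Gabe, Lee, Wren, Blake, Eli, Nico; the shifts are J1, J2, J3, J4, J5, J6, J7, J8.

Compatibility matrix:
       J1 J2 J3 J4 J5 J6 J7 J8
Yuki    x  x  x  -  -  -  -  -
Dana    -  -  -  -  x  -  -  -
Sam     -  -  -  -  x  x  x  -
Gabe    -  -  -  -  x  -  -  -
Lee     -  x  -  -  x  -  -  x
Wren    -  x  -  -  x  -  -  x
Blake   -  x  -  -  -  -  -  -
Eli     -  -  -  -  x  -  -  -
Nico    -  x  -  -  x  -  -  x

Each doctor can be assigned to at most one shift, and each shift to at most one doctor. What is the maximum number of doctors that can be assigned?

For example, pair Yuki-J3, Dana-J5, Sam-J6, Lee-J2, Wren-J8.
The set {Dana, Gabe, Lee, Wren, Blake, Eli, Nico} has only 3 neighbours ({J2, J5, J8}), so by Hall's theorem at most 5 of the 9 doctors can be matched.

5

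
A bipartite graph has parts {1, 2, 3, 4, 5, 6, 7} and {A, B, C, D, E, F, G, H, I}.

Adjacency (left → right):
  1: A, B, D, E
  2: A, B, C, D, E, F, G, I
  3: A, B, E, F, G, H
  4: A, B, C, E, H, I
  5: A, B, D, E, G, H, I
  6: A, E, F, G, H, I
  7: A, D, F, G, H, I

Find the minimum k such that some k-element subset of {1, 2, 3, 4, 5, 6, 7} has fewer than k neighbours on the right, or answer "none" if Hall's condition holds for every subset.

A matching saturating every left vertex exists, for instance 1→D, 2→B, 3→H, 4→I, 5→E, 6→A, 7→G.
By Hall's marriage theorem, this means |N(S)| ≥ |S| for every subset S, so no violating subset exists.

none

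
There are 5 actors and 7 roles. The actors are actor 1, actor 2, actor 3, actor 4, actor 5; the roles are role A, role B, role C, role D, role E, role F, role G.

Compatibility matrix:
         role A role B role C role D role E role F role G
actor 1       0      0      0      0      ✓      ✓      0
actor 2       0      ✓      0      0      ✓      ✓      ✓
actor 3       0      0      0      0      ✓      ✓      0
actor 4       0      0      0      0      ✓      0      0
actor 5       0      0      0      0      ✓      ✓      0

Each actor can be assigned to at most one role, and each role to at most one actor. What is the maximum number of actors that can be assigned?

A valid assignment of size 3: actor 1–role E, actor 2–role G, actor 3–role F.
The set {actor 1, actor 3, actor 4, actor 5} has only 2 neighbours ({role E, role F}), so by Hall's theorem at most 3 of the 5 actors can be matched.

3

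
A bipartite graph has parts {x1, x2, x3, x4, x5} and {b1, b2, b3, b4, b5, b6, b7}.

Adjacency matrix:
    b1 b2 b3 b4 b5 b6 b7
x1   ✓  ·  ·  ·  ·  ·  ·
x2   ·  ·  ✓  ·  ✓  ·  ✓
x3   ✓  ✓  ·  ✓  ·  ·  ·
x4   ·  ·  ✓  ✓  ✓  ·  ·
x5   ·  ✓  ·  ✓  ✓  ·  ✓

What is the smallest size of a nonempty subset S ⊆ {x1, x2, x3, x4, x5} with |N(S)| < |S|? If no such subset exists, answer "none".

none

A matching saturating every left vertex exists, for instance x1→b1, x2→b7, x3→b4, x4→b3, x5→b5.
By Hall's marriage theorem, this means |N(S)| ≥ |S| for every subset S, so no violating subset exists.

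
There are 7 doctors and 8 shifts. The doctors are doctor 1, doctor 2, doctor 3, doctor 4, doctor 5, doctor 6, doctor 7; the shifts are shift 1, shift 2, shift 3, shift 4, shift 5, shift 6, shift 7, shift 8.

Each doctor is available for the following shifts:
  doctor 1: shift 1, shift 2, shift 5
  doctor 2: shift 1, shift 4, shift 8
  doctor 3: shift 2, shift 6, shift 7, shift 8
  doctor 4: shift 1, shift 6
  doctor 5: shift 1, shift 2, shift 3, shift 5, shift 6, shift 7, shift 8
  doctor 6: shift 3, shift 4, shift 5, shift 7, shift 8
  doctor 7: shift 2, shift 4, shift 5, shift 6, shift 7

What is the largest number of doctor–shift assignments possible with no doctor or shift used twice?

A valid assignment of size 7: doctor 1-shift 2, doctor 2-shift 4, doctor 3-shift 8, doctor 4-shift 1, doctor 5-shift 6, doctor 6-shift 7, doctor 7-shift 5.
This saturates every doctor, so 7 is the maximum.

7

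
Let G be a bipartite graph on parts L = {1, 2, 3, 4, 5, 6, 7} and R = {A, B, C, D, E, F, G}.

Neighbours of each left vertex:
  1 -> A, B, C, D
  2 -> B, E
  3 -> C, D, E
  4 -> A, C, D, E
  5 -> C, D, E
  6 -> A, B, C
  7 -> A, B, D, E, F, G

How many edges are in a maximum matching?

6

One maximum matching: 1-A, 2-B, 3-D, 4-C, 5-E, 7-G.
The set {1, 2, 3, 4, 5, 6} has only 5 neighbours ({A, B, C, D, E}), so by Hall's theorem at most 6 of the 7 left vertices can be matched.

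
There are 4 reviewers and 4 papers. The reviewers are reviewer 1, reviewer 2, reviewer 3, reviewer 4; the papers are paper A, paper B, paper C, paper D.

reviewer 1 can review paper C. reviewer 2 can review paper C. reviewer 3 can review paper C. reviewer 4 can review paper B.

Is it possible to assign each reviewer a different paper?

The set {reviewer 1, reviewer 2, reviewer 3} has only 1 neighbour ({paper C}), so by Hall's theorem at most 2 of the 4 reviewers can be matched.
Hence no matching covers every reviewer.

No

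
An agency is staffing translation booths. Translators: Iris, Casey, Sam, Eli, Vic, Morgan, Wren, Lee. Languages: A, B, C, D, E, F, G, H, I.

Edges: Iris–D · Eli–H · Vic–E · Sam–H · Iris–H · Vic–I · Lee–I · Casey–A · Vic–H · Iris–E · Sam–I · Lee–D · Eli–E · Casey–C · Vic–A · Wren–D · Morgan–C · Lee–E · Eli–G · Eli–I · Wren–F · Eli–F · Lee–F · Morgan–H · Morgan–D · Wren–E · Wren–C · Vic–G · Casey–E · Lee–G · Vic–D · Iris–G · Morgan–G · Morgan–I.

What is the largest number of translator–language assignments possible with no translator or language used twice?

8

For example, pair Iris→D, Casey→C, Sam→I, Eli→E, Vic→A, Morgan→H, Wren→F, Lee→G.
This saturates every translator, so 8 is the maximum.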